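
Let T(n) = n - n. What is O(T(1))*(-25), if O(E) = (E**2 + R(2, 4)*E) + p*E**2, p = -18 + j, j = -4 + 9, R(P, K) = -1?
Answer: 0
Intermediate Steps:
j = 5
T(n) = 0
p = -13 (p = -18 + 5 = -13)
O(E) = -E - 12*E**2 (O(E) = (E**2 - E) - 13*E**2 = -E - 12*E**2)
O(T(1))*(-25) = (0*(-1 - 12*0))*(-25) = (0*(-1 + 0))*(-25) = (0*(-1))*(-25) = 0*(-25) = 0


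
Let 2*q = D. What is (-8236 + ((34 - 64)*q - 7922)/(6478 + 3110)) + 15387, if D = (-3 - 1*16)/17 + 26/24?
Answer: 4661798923/651984 ≈ 7150.2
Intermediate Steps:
D = -7/204 (D = (-3 - 16)*(1/17) + 26*(1/24) = -19*1/17 + 13/12 = -19/17 + 13/12 = -7/204 ≈ -0.034314)
q = -7/408 (q = (1/2)*(-7/204) = -7/408 ≈ -0.017157)
(-8236 + ((34 - 64)*q - 7922)/(6478 + 3110)) + 15387 = (-8236 + ((34 - 64)*(-7/408) - 7922)/(6478 + 3110)) + 15387 = (-8236 + (-30*(-7/408) - 7922)/9588) + 15387 = (-8236 + (35/68 - 7922)*(1/9588)) + 15387 = (-8236 - 538661/68*1/9588) + 15387 = (-8236 - 538661/651984) + 15387 = -5370278885/651984 + 15387 = 4661798923/651984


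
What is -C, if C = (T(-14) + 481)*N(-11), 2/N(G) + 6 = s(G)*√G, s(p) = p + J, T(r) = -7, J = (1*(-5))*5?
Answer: 158/397 - 948*I*√11/397 ≈ 0.39798 - 7.9198*I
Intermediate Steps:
J = -25 (J = -5*5 = -25)
s(p) = -25 + p (s(p) = p - 25 = -25 + p)
N(G) = 2/(-6 + √G*(-25 + G)) (N(G) = 2/(-6 + (-25 + G)*√G) = 2/(-6 + √G*(-25 + G)))
C = 948/(-6 - 36*I*√11) (C = (-7 + 481)*(2/(-6 + √(-11)*(-25 - 11))) = 474*(2/(-6 + (I*√11)*(-36))) = 474*(2/(-6 - 36*I*√11)) = 948/(-6 - 36*I*√11) ≈ -0.39798 + 7.9198*I)
-C = -158*I/(-I + 6*√11)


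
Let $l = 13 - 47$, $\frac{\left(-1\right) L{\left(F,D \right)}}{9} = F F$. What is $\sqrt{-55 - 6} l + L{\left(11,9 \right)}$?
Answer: $-1089 - 34 i \sqrt{61} \approx -1089.0 - 265.55 i$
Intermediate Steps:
$L{\left(F,D \right)} = - 9 F^{2}$ ($L{\left(F,D \right)} = - 9 F F = - 9 F^{2}$)
$l = -34$ ($l = 13 - 47 = -34$)
$\sqrt{-55 - 6} l + L{\left(11,9 \right)} = \sqrt{-55 - 6} \left(-34\right) - 9 \cdot 11^{2} = \sqrt{-61} \left(-34\right) - 1089 = i \sqrt{61} \left(-34\right) - 1089 = - 34 i \sqrt{61} - 1089 = -1089 - 34 i \sqrt{61}$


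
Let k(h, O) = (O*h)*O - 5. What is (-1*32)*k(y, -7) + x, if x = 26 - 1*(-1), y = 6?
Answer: -9221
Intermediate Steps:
k(h, O) = -5 + h*O² (k(h, O) = h*O² - 5 = -5 + h*O²)
x = 27 (x = 26 + 1 = 27)
(-1*32)*k(y, -7) + x = (-1*32)*(-5 + 6*(-7)²) + 27 = -32*(-5 + 6*49) + 27 = -32*(-5 + 294) + 27 = -32*289 + 27 = -9248 + 27 = -9221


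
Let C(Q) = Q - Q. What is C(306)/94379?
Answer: 0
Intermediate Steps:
C(Q) = 0
C(306)/94379 = 0/94379 = 0*(1/94379) = 0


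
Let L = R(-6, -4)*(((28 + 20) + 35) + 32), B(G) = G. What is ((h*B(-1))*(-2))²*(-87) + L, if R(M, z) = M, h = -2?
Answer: -2082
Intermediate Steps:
L = -690 (L = -6*(((28 + 20) + 35) + 32) = -6*((48 + 35) + 32) = -6*(83 + 32) = -6*115 = -690)
((h*B(-1))*(-2))²*(-87) + L = (-2*(-1)*(-2))²*(-87) - 690 = (2*(-2))²*(-87) - 690 = (-4)²*(-87) - 690 = 16*(-87) - 690 = -1392 - 690 = -2082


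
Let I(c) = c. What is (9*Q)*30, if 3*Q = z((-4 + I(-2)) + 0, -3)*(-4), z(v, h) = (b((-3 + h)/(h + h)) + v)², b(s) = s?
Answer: -9000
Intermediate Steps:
z(v, h) = (v + (-3 + h)/(2*h))² (z(v, h) = ((-3 + h)/(h + h) + v)² = ((-3 + h)/((2*h)) + v)² = ((-3 + h)*(1/(2*h)) + v)² = ((-3 + h)/(2*h) + v)² = (v + (-3 + h)/(2*h))²)
Q = -100/3 (Q = (((¼)*(-3 - 3 + 2*(-3)*((-4 - 2) + 0))²/(-3)²)*(-4))/3 = (((¼)*(⅑)*(-3 - 3 + 2*(-3)*(-6 + 0))²)*(-4))/3 = (((¼)*(⅑)*(-3 - 3 + 2*(-3)*(-6))²)*(-4))/3 = (((¼)*(⅑)*(-3 - 3 + 36)²)*(-4))/3 = (((¼)*(⅑)*30²)*(-4))/3 = (((¼)*(⅑)*900)*(-4))/3 = (25*(-4))/3 = (⅓)*(-100) = -100/3 ≈ -33.333)
(9*Q)*30 = (9*(-100/3))*30 = -300*30 = -9000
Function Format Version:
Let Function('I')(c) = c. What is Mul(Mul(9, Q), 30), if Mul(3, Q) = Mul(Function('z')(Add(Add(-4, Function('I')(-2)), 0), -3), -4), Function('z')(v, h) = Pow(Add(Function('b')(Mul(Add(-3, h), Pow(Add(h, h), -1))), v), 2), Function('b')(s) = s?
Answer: -9000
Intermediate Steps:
Function('z')(v, h) = Pow(Add(v, Mul(Rational(1, 2), Pow(h, -1), Add(-3, h))), 2) (Function('z')(v, h) = Pow(Add(Mul(Add(-3, h), Pow(Add(h, h), -1)), v), 2) = Pow(Add(Mul(Add(-3, h), Pow(Mul(2, h), -1)), v), 2) = Pow(Add(Mul(Add(-3, h), Mul(Rational(1, 2), Pow(h, -1))), v), 2) = Pow(Add(Mul(Rational(1, 2), Pow(h, -1), Add(-3, h)), v), 2) = Pow(Add(v, Mul(Rational(1, 2), Pow(h, -1), Add(-3, h))), 2))
Q = Rational(-100, 3) (Q = Mul(Rational(1, 3), Mul(Mul(Rational(1, 4), Pow(-3, -2), Pow(Add(-3, -3, Mul(2, -3, Add(Add(-4, -2), 0))), 2)), -4)) = Mul(Rational(1, 3), Mul(Mul(Rational(1, 4), Rational(1, 9), Pow(Add(-3, -3, Mul(2, -3, Add(-6, 0))), 2)), -4)) = Mul(Rational(1, 3), Mul(Mul(Rational(1, 4), Rational(1, 9), Pow(Add(-3, -3, Mul(2, -3, -6)), 2)), -4)) = Mul(Rational(1, 3), Mul(Mul(Rational(1, 4), Rational(1, 9), Pow(Add(-3, -3, 36), 2)), -4)) = Mul(Rational(1, 3), Mul(Mul(Rational(1, 4), Rational(1, 9), Pow(30, 2)), -4)) = Mul(Rational(1, 3), Mul(Mul(Rational(1, 4), Rational(1, 9), 900), -4)) = Mul(Rational(1, 3), Mul(25, -4)) = Mul(Rational(1, 3), -100) = Rational(-100, 3) ≈ -33.333)
Mul(Mul(9, Q), 30) = Mul(Mul(9, Rational(-100, 3)), 30) = Mul(-300, 30) = -9000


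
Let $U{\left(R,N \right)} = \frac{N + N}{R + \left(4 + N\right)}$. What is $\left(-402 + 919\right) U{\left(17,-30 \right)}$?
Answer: $\frac{10340}{3} \approx 3446.7$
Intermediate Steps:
$U{\left(R,N \right)} = \frac{2 N}{4 + N + R}$
$\left(-402 + 919\right) U{\left(17,-30 \right)} = \left(-402 + 919\right) 2 \left(-30\right) \frac{1}{4 - 30 + 17} = 517 \cdot 2 \left(-30\right) \frac{1}{-9} = 517 \cdot 2 \left(-30\right) \left(- \frac{1}{9}\right) = 517 \cdot \frac{20}{3} = \frac{10340}{3}$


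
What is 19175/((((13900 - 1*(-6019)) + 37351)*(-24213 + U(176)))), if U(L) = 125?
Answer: -3835/275903952 ≈ -1.3900e-5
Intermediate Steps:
19175/((((13900 - 1*(-6019)) + 37351)*(-24213 + U(176)))) = 19175/((((13900 - 1*(-6019)) + 37351)*(-24213 + 125))) = 19175/((((13900 + 6019) + 37351)*(-24088))) = 19175/(((19919 + 37351)*(-24088))) = 19175/((57270*(-24088))) = 19175/(-1379519760) = 19175*(-1/1379519760) = -3835/275903952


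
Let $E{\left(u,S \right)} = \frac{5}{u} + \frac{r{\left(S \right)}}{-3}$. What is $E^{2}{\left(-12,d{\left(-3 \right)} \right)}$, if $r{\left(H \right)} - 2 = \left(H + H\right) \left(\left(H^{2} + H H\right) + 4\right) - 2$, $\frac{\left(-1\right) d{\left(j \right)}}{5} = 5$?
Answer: $\frac{62898132025}{144} \approx 4.3679 \cdot 10^{8}$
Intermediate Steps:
$d{\left(j \right)} = -25$ ($d{\left(j \right)} = \left(-5\right) 5 = -25$)
$r{\left(H \right)} = 2 H \left(4 + 2 H^{2}\right)$ ($r{\left(H \right)} = 2 + \left(\left(H + H\right) \left(\left(H^{2} + H H\right) + 4\right) - 2\right) = 2 + \left(2 H \left(\left(H^{2} + H^{2}\right) + 4\right) - 2\right) = 2 + \left(2 H \left(2 H^{2} + 4\right) - 2\right) = 2 + \left(2 H \left(4 + 2 H^{2}\right) - 2\right) = 2 + \left(-2 + 2 H \left(4 + 2 H^{2}\right)\right) = 2 H \left(4 + 2 H^{2}\right)$)
$E{\left(u,S \right)} = \frac{5}{u} - \frac{4 S \left(2 + S^{2}\right)}{3}$ ($E{\left(u,S \right)} = \frac{5}{u} + \frac{4 S \left(2 + S^{2}\right)}{-3} = \frac{5}{u} + 4 S \left(2 + S^{2}\right) \left(- \frac{1}{3}\right) = \frac{5}{u} - \frac{4 S \left(2 + S^{2}\right)}{3}$)
$E^{2}{\left(-12,d{\left(-3 \right)} \right)} = \left(\frac{15 - \left(-100\right) \left(-12\right) \left(2 + \left(-25\right)^{2}\right)}{3 \left(-12\right)}\right)^{2} = \left(\frac{1}{3} \left(- \frac{1}{12}\right) \left(15 - \left(-100\right) \left(-12\right) \left(2 + 625\right)\right)\right)^{2} = \left(\frac{1}{3} \left(- \frac{1}{12}\right) \left(15 - \left(-100\right) \left(-12\right) 627\right)\right)^{2} = \left(\frac{1}{3} \left(- \frac{1}{12}\right) \left(15 - 752400\right)\right)^{2} = \left(\frac{1}{3} \left(- \frac{1}{12}\right) \left(-752385\right)\right)^{2} = \left(\frac{250795}{12}\right)^{2} = \frac{62898132025}{144}$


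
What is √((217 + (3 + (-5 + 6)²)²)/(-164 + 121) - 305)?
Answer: 2*I*√143491/43 ≈ 17.619*I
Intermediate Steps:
√((217 + (3 + (-5 + 6)²)²)/(-164 + 121) - 305) = √((217 + (3 + 1²)²)/(-43) - 305) = √((217 + (3 + 1)²)*(-1/43) - 305) = √((217 + 4²)*(-1/43) - 305) = √((217 + 16)*(-1/43) - 305) = √(233*(-1/43) - 305) = √(-233/43 - 305) = √(-13348/43) = 2*I*√143491/43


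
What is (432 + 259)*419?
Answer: 289529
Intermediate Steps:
(432 + 259)*419 = 691*419 = 289529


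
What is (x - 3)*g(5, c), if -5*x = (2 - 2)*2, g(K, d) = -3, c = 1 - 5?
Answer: 9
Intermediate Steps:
c = -4
x = 0 (x = -(2 - 2)*2/5 = -0*2 = -1/5*0 = 0)
(x - 3)*g(5, c) = (0 - 3)*(-3) = -3*(-3) = 9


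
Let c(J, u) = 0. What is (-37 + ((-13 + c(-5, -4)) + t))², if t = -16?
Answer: 4356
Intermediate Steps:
(-37 + ((-13 + c(-5, -4)) + t))² = (-37 + ((-13 + 0) - 16))² = (-37 + (-13 - 16))² = (-37 - 29)² = (-66)² = 4356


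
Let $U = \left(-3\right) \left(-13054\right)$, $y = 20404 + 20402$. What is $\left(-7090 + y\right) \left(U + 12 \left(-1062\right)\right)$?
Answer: $890709288$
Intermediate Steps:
$y = 40806$
$U = 39162$
$\left(-7090 + y\right) \left(U + 12 \left(-1062\right)\right) = \left(-7090 + 40806\right) \left(39162 + 12 \left(-1062\right)\right) = 33716 \left(39162 - 12744\right) = 33716 \cdot 26418 = 890709288$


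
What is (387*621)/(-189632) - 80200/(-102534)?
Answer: -4716601109/9721863744 ≈ -0.48515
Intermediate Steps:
(387*621)/(-189632) - 80200/(-102534) = 240327*(-1/189632) - 80200*(-1/102534) = -240327/189632 + 40100/51267 = -4716601109/9721863744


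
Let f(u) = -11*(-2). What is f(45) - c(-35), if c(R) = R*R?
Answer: -1203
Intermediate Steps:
f(u) = 22
c(R) = R²
f(45) - c(-35) = 22 - 1*(-35)² = 22 - 1*1225 = 22 - 1225 = -1203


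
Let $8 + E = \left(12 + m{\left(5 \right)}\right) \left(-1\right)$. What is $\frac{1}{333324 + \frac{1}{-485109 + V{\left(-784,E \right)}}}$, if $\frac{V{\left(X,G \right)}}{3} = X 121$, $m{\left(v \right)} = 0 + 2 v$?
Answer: $\frac{769701}{256559816123} \approx 3.0001 \cdot 10^{-6}$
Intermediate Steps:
$m{\left(v \right)} = 2 v$
$E = -30$ ($E = -8 + \left(12 + 2 \cdot 5\right) \left(-1\right) = -8 + \left(12 + 10\right) \left(-1\right) = -8 + 22 \left(-1\right) = -8 - 22 = -30$)
$V{\left(X,G \right)} = 363 X$ ($V{\left(X,G \right)} = 3 X 121 = 3 \cdot 121 X = 363 X$)
$\frac{1}{333324 + \frac{1}{-485109 + V{\left(-784,E \right)}}} = \frac{1}{333324 + \frac{1}{-485109 + 363 \left(-784\right)}} = \frac{1}{333324 + \frac{1}{-485109 - 284592}} = \frac{1}{333324 + \frac{1}{-769701}} = \frac{1}{333324 - \frac{1}{769701}} = \frac{1}{\frac{256559816123}{769701}} = \frac{769701}{256559816123}$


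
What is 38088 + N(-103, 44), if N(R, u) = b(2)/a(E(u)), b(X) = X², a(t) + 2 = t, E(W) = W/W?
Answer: 38084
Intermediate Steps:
E(W) = 1
a(t) = -2 + t
N(R, u) = -4 (N(R, u) = 2²/(-2 + 1) = 4/(-1) = 4*(-1) = -4)
38088 + N(-103, 44) = 38088 - 4 = 38084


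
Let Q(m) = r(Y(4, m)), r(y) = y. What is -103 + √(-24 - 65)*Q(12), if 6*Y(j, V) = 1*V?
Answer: -103 + 2*I*√89 ≈ -103.0 + 18.868*I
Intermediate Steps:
Y(j, V) = V/6 (Y(j, V) = (1*V)/6 = V/6)
Q(m) = m/6
-103 + √(-24 - 65)*Q(12) = -103 + √(-24 - 65)*((⅙)*12) = -103 + √(-89)*2 = -103 + (I*√89)*2 = -103 + 2*I*√89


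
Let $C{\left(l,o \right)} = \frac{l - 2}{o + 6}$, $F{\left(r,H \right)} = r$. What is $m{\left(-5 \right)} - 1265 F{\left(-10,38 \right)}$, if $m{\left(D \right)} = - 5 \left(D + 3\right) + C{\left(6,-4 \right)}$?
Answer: $12662$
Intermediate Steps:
$C{\left(l,o \right)} = \frac{-2 + l}{6 + o}$
$m{\left(D \right)} = -13 - 5 D$ ($m{\left(D \right)} = - 5 \left(D + 3\right) + \frac{-2 + 6}{6 - 4} = - 5 \left(3 + D\right) + \frac{1}{2} \cdot 4 = \left(-15 - 5 D\right) + \frac{1}{2} \cdot 4 = \left(-15 - 5 D\right) + 2 = -13 - 5 D$)
$m{\left(-5 \right)} - 1265 F{\left(-10,38 \right)} = \left(-13 - -25\right) - -12650 = \left(-13 + 25\right) + 12650 = 12 + 12650 = 12662$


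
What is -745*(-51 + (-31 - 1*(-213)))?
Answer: -97595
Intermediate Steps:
-745*(-51 + (-31 - 1*(-213))) = -745*(-51 + (-31 + 213)) = -745*(-51 + 182) = -745*131 = -97595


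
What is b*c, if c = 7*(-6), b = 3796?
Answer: -159432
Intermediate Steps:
c = -42
b*c = 3796*(-42) = -159432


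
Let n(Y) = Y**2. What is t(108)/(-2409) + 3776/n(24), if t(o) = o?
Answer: 47053/7227 ≈ 6.5107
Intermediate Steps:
t(108)/(-2409) + 3776/n(24) = 108/(-2409) + 3776/(24**2) = 108*(-1/2409) + 3776/576 = -36/803 + 3776*(1/576) = -36/803 + 59/9 = 47053/7227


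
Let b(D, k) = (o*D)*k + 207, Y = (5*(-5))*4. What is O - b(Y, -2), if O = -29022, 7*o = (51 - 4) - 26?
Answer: -29829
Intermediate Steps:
o = 3 (o = ((51 - 4) - 26)/7 = (47 - 26)/7 = (⅐)*21 = 3)
Y = -100 (Y = -25*4 = -100)
b(D, k) = 207 + 3*D*k (b(D, k) = (3*D)*k + 207 = 3*D*k + 207 = 207 + 3*D*k)
O - b(Y, -2) = -29022 - (207 + 3*(-100)*(-2)) = -29022 - (207 + 600) = -29022 - 1*807 = -29022 - 807 = -29829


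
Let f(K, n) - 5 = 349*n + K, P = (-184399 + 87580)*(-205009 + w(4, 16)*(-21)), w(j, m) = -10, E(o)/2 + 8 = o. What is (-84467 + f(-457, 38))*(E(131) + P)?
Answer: -1420846140066939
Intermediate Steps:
E(o) = -16 + 2*o
P = 19828434381 (P = (-184399 + 87580)*(-205009 - 10*(-21)) = -96819*(-205009 + 210) = -96819*(-204799) = 19828434381)
f(K, n) = 5 + K + 349*n (f(K, n) = 5 + (349*n + K) = 5 + (K + 349*n) = 5 + K + 349*n)
(-84467 + f(-457, 38))*(E(131) + P) = (-84467 + (5 - 457 + 349*38))*((-16 + 2*131) + 19828434381) = (-84467 + (5 - 457 + 13262))*((-16 + 262) + 19828434381) = (-84467 + 12810)*(246 + 19828434381) = -71657*19828434627 = -1420846140066939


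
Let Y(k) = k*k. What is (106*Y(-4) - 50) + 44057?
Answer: 45703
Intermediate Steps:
Y(k) = k²
(106*Y(-4) - 50) + 44057 = (106*(-4)² - 50) + 44057 = (106*16 - 50) + 44057 = (1696 - 50) + 44057 = 1646 + 44057 = 45703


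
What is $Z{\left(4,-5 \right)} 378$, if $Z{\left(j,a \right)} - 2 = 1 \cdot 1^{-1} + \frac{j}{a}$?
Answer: $\frac{4158}{5} \approx 831.6$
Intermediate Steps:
$Z{\left(j,a \right)} = 3 + \frac{j}{a}$ ($Z{\left(j,a \right)} = 2 + \left(1 \cdot 1^{-1} + \frac{j}{a}\right) = 2 + \left(1 \cdot 1 + \frac{j}{a}\right) = 2 + \left(1 + \frac{j}{a}\right) = 3 + \frac{j}{a}$)
$Z{\left(4,-5 \right)} 378 = \left(3 + \frac{4}{-5}\right) 378 = \left(3 + 4 \left(- \frac{1}{5}\right)\right) 378 = \left(3 - \frac{4}{5}\right) 378 = \frac{11}{5} \cdot 378 = \frac{4158}{5}$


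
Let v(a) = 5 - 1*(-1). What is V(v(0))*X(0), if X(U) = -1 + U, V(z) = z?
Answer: -6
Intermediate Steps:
v(a) = 6 (v(a) = 5 + 1 = 6)
V(v(0))*X(0) = 6*(-1 + 0) = 6*(-1) = -6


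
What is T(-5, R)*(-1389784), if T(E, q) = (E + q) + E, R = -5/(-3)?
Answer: 34744600/3 ≈ 1.1582e+7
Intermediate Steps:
R = 5/3 (R = -5*(-1/3) = 5/3 ≈ 1.6667)
T(E, q) = q + 2*E
T(-5, R)*(-1389784) = (5/3 + 2*(-5))*(-1389784) = (5/3 - 10)*(-1389784) = -25/3*(-1389784) = 34744600/3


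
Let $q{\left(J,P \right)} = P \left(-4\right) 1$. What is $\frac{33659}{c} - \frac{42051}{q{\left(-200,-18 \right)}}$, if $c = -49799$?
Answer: $- \frac{698840399}{1195176} \approx -584.72$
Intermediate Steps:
$q{\left(J,P \right)} = - 4 P$ ($q{\left(J,P \right)} = - 4 P 1 = - 4 P$)
$\frac{33659}{c} - \frac{42051}{q{\left(-200,-18 \right)}} = \frac{33659}{-49799} - \frac{42051}{\left(-4\right) \left(-18\right)} = 33659 \left(- \frac{1}{49799}\right) - \frac{42051}{72} = - \frac{33659}{49799} - \frac{14017}{24} = - \frac{698840399}{1195176}$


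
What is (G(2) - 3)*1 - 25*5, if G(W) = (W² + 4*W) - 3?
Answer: -119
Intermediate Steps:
G(W) = -3 + W² + 4*W
(G(2) - 3)*1 - 25*5 = ((-3 + 2² + 4*2) - 3)*1 - 25*5 = ((-3 + 4 + 8) - 3)*1 - 125 = (9 - 3)*1 - 125 = 6*1 - 125 = 6 - 125 = -119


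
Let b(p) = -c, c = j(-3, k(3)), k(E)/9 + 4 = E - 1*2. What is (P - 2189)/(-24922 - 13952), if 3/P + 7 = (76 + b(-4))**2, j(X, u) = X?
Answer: 1516247/26926724 ≈ 0.056310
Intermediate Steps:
k(E) = -54 + 9*E (k(E) = -36 + 9*(E - 1*2) = -36 + 9*(E - 2) = -36 + 9*(-2 + E) = -36 + (-18 + 9*E) = -54 + 9*E)
c = -3
b(p) = 3 (b(p) = -1*(-3) = 3)
P = 1/2078 (P = 3/(-7 + (76 + 3)**2) = 3/(-7 + 79**2) = 3/(-7 + 6241) = 3/6234 = 3*(1/6234) = 1/2078 ≈ 0.00048123)
(P - 2189)/(-24922 - 13952) = (1/2078 - 2189)/(-24922 - 13952) = -4548741/2078/(-38874) = -4548741/2078*(-1/38874) = 1516247/26926724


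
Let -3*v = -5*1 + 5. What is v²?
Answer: 0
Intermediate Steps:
v = 0 (v = -(-5*1 + 5)/3 = -(-5 + 5)/3 = -⅓*0 = 0)
v² = 0² = 0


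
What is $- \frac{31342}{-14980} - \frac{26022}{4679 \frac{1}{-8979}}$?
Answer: $\frac{1750123344229}{35045710} \approx 49938.0$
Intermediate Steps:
$- \frac{31342}{-14980} - \frac{26022}{4679 \frac{1}{-8979}} = \left(-31342\right) \left(- \frac{1}{14980}\right) - \frac{26022}{4679 \left(- \frac{1}{8979}\right)} = \frac{15671}{7490} - \frac{26022}{- \frac{4679}{8979}} = \frac{15671}{7490} - - \frac{233651538}{4679} = \frac{15671}{7490} + \frac{233651538}{4679} = \frac{1750123344229}{35045710}$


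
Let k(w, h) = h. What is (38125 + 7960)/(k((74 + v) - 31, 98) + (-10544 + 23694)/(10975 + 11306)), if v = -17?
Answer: 78986145/168976 ≈ 467.44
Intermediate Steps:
(38125 + 7960)/(k((74 + v) - 31, 98) + (-10544 + 23694)/(10975 + 11306)) = (38125 + 7960)/(98 + (-10544 + 23694)/(10975 + 11306)) = 46085/(98 + 13150/22281) = 46085/(2196688/22281) = 46085*(22281/2196688) = 78986145/168976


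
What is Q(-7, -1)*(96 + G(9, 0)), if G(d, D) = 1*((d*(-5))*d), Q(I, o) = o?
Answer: 309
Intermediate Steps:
G(d, D) = -5*d**2 (G(d, D) = 1*((-5*d)*d) = 1*(-5*d**2) = -5*d**2)
Q(-7, -1)*(96 + G(9, 0)) = -(96 - 5*9**2) = -(96 - 5*81) = -(96 - 405) = -1*(-309) = 309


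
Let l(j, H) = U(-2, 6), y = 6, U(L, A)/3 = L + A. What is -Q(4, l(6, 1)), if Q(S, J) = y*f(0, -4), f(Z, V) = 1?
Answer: -6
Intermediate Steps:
U(L, A) = 3*A + 3*L (U(L, A) = 3*(L + A) = 3*(A + L) = 3*A + 3*L)
l(j, H) = 12 (l(j, H) = 3*6 + 3*(-2) = 18 - 6 = 12)
Q(S, J) = 6 (Q(S, J) = 6*1 = 6)
-Q(4, l(6, 1)) = -1*6 = -6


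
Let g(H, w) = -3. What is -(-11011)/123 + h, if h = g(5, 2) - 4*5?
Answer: 8182/123 ≈ 66.520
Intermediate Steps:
h = -23 (h = -3 - 4*5 = -3 - 20 = -23)
-(-11011)/123 + h = -(-11011)/123 - 23 = -143*(-77/123) - 23 = 11011/123 - 23 = 8182/123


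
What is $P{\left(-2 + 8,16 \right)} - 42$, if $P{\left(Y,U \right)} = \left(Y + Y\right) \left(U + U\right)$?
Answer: $342$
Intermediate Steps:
$P{\left(Y,U \right)} = 4 U Y$ ($P{\left(Y,U \right)} = 2 Y 2 U = 4 U Y$)
$P{\left(-2 + 8,16 \right)} - 42 = 4 \cdot 16 \left(-2 + 8\right) - 42 = 4 \cdot 16 \cdot 6 - 42 = 384 - 42 = 342$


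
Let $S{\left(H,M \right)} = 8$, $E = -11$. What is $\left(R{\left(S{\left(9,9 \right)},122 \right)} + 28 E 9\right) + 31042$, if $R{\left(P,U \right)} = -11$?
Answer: $28259$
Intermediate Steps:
$\left(R{\left(S{\left(9,9 \right)},122 \right)} + 28 E 9\right) + 31042 = \left(-11 + 28 \left(-11\right) 9\right) + 31042 = \left(-11 - 2772\right) + 31042 = -2783 + 31042 = 28259$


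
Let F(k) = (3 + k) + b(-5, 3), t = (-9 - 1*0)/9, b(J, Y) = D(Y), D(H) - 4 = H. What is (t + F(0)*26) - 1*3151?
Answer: -2892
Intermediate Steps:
D(H) = 4 + H
b(J, Y) = 4 + Y
t = -1 (t = (-9 + 0)*(⅑) = -9*⅑ = -1)
F(k) = 10 + k (F(k) = (3 + k) + (4 + 3) = (3 + k) + 7 = 10 + k)
(t + F(0)*26) - 1*3151 = (-1 + (10 + 0)*26) - 1*3151 = (-1 + 10*26) - 3151 = (-1 + 260) - 3151 = 259 - 3151 = -2892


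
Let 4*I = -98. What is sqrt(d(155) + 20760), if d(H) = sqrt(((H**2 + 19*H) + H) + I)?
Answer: sqrt(83040 + 2*sqrt(108402))/2 ≈ 144.65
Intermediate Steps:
I = -49/2 (I = (1/4)*(-98) = -49/2 ≈ -24.500)
d(H) = sqrt(-49/2 + H**2 + 20*H) (d(H) = sqrt(((H**2 + 19*H) + H) - 49/2) = sqrt((H**2 + 20*H) - 49/2) = sqrt(-49/2 + H**2 + 20*H))
sqrt(d(155) + 20760) = sqrt(sqrt(-98 + 4*155**2 + 80*155)/2 + 20760) = sqrt(sqrt(-98 + 4*24025 + 12400)/2 + 20760) = sqrt(sqrt(-98 + 96100 + 12400)/2 + 20760) = sqrt(sqrt(108402)/2 + 20760) = sqrt(20760 + sqrt(108402)/2)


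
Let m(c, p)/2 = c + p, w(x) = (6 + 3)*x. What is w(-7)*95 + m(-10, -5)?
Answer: -6015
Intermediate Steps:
w(x) = 9*x
m(c, p) = 2*c + 2*p (m(c, p) = 2*(c + p) = 2*c + 2*p)
w(-7)*95 + m(-10, -5) = (9*(-7))*95 + (2*(-10) + 2*(-5)) = -63*95 + (-20 - 10) = -5985 - 30 = -6015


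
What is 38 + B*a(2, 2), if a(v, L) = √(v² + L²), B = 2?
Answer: 38 + 4*√2 ≈ 43.657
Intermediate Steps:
a(v, L) = √(L² + v²)
38 + B*a(2, 2) = 38 + 2*√(2² + 2²) = 38 + 2*√(4 + 4) = 38 + 2*√8 = 38 + 2*(2*√2) = 38 + 4*√2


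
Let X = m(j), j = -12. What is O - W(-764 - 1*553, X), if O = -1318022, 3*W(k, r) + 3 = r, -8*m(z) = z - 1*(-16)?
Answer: -7908125/6 ≈ -1.3180e+6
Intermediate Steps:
m(z) = -2 - z/8 (m(z) = -(z - 1*(-16))/8 = -(z + 16)/8 = -(16 + z)/8 = -2 - z/8)
X = -1/2 (X = -2 - 1/8*(-12) = -2 + 3/2 = -1/2 ≈ -0.50000)
W(k, r) = -1 + r/3
O - W(-764 - 1*553, X) = -1318022 - (-1 + (1/3)*(-1/2)) = -1318022 - (-1 - 1/6) = -1318022 - 1*(-7/6) = -1318022 + 7/6 = -7908125/6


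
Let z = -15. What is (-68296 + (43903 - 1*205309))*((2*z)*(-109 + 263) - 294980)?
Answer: 68818719200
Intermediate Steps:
(-68296 + (43903 - 1*205309))*((2*z)*(-109 + 263) - 294980) = (-68296 + (43903 - 1*205309))*((2*(-15))*(-109 + 263) - 294980) = (-68296 + (43903 - 205309))*(-30*154 - 294980) = (-68296 - 161406)*(-4620 - 294980) = -229702*(-299600) = 68818719200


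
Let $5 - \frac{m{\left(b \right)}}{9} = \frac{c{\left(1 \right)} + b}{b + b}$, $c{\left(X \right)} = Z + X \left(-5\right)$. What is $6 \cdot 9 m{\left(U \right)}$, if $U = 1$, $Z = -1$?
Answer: $3645$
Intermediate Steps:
$c{\left(X \right)} = -1 - 5 X$ ($c{\left(X \right)} = -1 + X \left(-5\right) = -1 - 5 X$)
$m{\left(b \right)} = 45 - \frac{9 \left(-6 + b\right)}{2 b}$ ($m{\left(b \right)} = 45 - 9 \frac{\left(-1 - 5\right) + b}{b + b} = 45 - 9 \frac{\left(-1 - 5\right) + b}{2 b} = 45 - 9 \left(-6 + b\right) \frac{1}{2 b} = 45 - 9 \frac{-6 + b}{2 b} = 45 - \frac{9 \left(-6 + b\right)}{2 b}$)
$6 \cdot 9 m{\left(U \right)} = 6 \cdot 9 \left(\frac{81}{2} + \frac{27}{1}\right) = 54 \left(\frac{81}{2} + 27 \cdot 1\right) = 54 \left(\frac{81}{2} + 27\right) = 54 \cdot \frac{135}{2} = 3645$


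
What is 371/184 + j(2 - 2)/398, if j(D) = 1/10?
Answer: 369191/183080 ≈ 2.0166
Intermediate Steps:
j(D) = ⅒
371/184 + j(2 - 2)/398 = 371/184 + (⅒)/398 = 371*(1/184) + (⅒)*(1/398) = 371/184 + 1/3980 = 369191/183080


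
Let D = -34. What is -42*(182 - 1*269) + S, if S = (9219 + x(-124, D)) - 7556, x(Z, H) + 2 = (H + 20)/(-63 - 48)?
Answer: 589979/111 ≈ 5315.1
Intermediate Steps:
x(Z, H) = -242/111 - H/111 (x(Z, H) = -2 + (H + 20)/(-63 - 48) = -2 + (20 + H)/(-111) = -2 + (20 + H)*(-1/111) = -2 + (-20/111 - H/111) = -242/111 - H/111)
S = 184385/111 (S = (9219 + (-242/111 - 1/111*(-34))) - 7556 = (9219 + (-242/111 + 34/111)) - 7556 = (9219 - 208/111) - 7556 = 1023101/111 - 7556 = 184385/111 ≈ 1661.1)
-42*(182 - 1*269) + S = -42*(182 - 1*269) + 184385/111 = -42*(182 - 269) + 184385/111 = -42*(-87) + 184385/111 = 3654 + 184385/111 = 589979/111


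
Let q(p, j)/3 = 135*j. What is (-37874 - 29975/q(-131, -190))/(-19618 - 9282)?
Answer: 116574973/88954200 ≈ 1.3105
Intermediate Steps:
q(p, j) = 405*j (q(p, j) = 3*(135*j) = 405*j)
(-37874 - 29975/q(-131, -190))/(-19618 - 9282) = (-37874 - 29975/(405*(-190)))/(-19618 - 9282) = (-37874 - 29975/(-76950))/(-28900) = (-37874 - 29975*(-1/76950))*(-1/28900) = (-37874 + 1199/3078)*(-1/28900) = -116574973/3078*(-1/28900) = 116574973/88954200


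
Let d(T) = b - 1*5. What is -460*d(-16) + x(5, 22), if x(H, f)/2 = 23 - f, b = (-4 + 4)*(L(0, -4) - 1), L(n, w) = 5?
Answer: 2302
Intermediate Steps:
b = 0 (b = (-4 + 4)*(5 - 1) = 0*4 = 0)
x(H, f) = 46 - 2*f (x(H, f) = 2*(23 - f) = 46 - 2*f)
d(T) = -5 (d(T) = 0 - 1*5 = 0 - 5 = -5)
-460*d(-16) + x(5, 22) = -460*(-5) + (46 - 2*22) = 2300 + (46 - 44) = 2300 + 2 = 2302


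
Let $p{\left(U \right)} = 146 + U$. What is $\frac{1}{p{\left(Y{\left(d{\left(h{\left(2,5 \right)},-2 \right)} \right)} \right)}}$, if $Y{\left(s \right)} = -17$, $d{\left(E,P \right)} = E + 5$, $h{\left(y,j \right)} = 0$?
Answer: $\frac{1}{129} \approx 0.0077519$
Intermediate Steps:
$d{\left(E,P \right)} = 5 + E$
$\frac{1}{p{\left(Y{\left(d{\left(h{\left(2,5 \right)},-2 \right)} \right)} \right)}} = \frac{1}{146 - 17} = \frac{1}{129}$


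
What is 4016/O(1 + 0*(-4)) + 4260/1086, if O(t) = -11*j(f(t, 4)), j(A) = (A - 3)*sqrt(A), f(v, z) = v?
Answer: 371258/1991 ≈ 186.47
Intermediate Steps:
j(A) = sqrt(A)*(-3 + A) (j(A) = (-3 + A)*sqrt(A) = sqrt(A)*(-3 + A))
O(t) = -11*sqrt(t)*(-3 + t)
4016/O(1 + 0*(-4)) + 4260/1086 = 4016/((11*sqrt(1 + 0*(-4))*(3 - (1 + 0*(-4))))) + 4260/1086 = 4016/((11*sqrt(1 + 0)*(3 - (1 + 0)))) + 4260*(1/1086) = 4016/((11*sqrt(1)*(3 - 1*1))) + 710/181 = 4016/((11*1*(3 - 1))) + 710/181 = 4016/((11*1*2)) + 710/181 = 4016/22 + 710/181 = 4016*(1/22) + 710/181 = 2008/11 + 710/181 = 371258/1991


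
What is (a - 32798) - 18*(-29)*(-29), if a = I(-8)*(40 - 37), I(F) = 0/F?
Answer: -47936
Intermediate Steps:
I(F) = 0
a = 0 (a = 0*(40 - 37) = 0*3 = 0)
(a - 32798) - 18*(-29)*(-29) = (0 - 32798) - 18*(-29)*(-29) = -32798 + 522*(-29) = -32798 - 15138 = -47936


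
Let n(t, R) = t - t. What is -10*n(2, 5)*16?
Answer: 0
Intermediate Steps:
n(t, R) = 0
-10*n(2, 5)*16 = -10*0*16 = 0*16 = 0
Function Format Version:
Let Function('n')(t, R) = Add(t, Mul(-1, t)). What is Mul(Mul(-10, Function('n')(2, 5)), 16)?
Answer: 0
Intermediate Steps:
Function('n')(t, R) = 0
Mul(Mul(-10, Function('n')(2, 5)), 16) = Mul(Mul(-10, 0), 16) = Mul(0, 16) = 0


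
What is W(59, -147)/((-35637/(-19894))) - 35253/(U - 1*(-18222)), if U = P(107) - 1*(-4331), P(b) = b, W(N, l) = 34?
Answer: 2010117457/115362060 ≈ 17.424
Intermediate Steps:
U = 4438 (U = 107 - 1*(-4331) = 107 + 4331 = 4438)
W(59, -147)/((-35637/(-19894))) - 35253/(U - 1*(-18222)) = 34/((-35637/(-19894))) - 35253/(4438 - 1*(-18222)) = 34/((-35637*(-1/19894))) - 35253/(4438 + 18222) = 34/(5091/2842) - 35253/22660 = 34*(2842/5091) - 35253*1/22660 = 96628/5091 - 35253/22660 = 2010117457/115362060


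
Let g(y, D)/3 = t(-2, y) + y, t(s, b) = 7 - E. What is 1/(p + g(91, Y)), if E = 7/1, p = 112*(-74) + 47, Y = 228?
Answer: -1/7968 ≈ -0.00012550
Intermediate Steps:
p = -8241 (p = -8288 + 47 = -8241)
E = 7 (E = 7*1 = 7)
t(s, b) = 0 (t(s, b) = 7 - 1*7 = 7 - 7 = 0)
g(y, D) = 3*y (g(y, D) = 3*(0 + y) = 3*y)
1/(p + g(91, Y)) = 1/(-8241 + 3*91) = 1/(-8241 + 273) = 1/(-7968) = -1/7968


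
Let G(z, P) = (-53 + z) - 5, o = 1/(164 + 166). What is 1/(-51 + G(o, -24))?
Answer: -330/35969 ≈ -0.0091746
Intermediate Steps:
o = 1/330 ≈ 0.0030303
G(z, P) = -58 + z
1/(-51 + G(o, -24)) = 1/(-51 + (-58 + 1/330)) = 1/(-51 - 19139/330) = 1/(-35969/330) = -330/35969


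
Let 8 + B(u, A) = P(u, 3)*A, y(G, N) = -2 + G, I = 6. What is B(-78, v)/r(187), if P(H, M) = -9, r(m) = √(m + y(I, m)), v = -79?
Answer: 703*√191/191 ≈ 50.867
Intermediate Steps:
r(m) = √(4 + m) (r(m) = √(m + (-2 + 6)) = √(m + 4) = √(4 + m))
B(u, A) = -8 - 9*A
B(-78, v)/r(187) = (-8 - 9*(-79))/(√(4 + 187)) = (-8 + 711)/(√191) = 703*(√191/191) = 703*√191/191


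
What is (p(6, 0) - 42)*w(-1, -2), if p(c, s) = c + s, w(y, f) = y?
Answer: 36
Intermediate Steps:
(p(6, 0) - 42)*w(-1, -2) = ((6 + 0) - 42)*(-1) = (6 - 42)*(-1) = -36*(-1) = 36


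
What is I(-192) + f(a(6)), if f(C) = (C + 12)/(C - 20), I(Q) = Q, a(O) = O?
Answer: -1353/7 ≈ -193.29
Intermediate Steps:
f(C) = (12 + C)/(-20 + C)
I(-192) + f(a(6)) = -192 + (12 + 6)/(-20 + 6) = -192 + 18/(-14) = -192 - 1/14*18 = -192 - 9/7 = -1353/7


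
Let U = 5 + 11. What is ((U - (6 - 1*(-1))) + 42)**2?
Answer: 2601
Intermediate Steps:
U = 16
((U - (6 - 1*(-1))) + 42)**2 = ((16 - (6 - 1*(-1))) + 42)**2 = ((16 - (6 + 1)) + 42)**2 = ((16 - 1*7) + 42)**2 = ((16 - 7) + 42)**2 = (9 + 42)**2 = 51**2 = 2601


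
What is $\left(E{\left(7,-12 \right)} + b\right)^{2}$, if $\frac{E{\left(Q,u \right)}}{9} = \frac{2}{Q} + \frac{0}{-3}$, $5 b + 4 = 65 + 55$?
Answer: $\frac{813604}{1225} \approx 664.17$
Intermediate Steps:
$b = \frac{116}{5}$ ($b = - \frac{4}{5} + \frac{65 + 55}{5} = - \frac{4}{5} + \frac{1}{5} \cdot 120 = - \frac{4}{5} + 24 = \frac{116}{5} \approx 23.2$)
$E{\left(Q,u \right)} = \frac{18}{Q}$ ($E{\left(Q,u \right)} = 9 \left(\frac{2}{Q} + \frac{0}{-3}\right) = 9 \left(\frac{2}{Q} + 0 \left(- \frac{1}{3}\right)\right) = 9 \left(\frac{2}{Q} + 0\right) = 9 \frac{2}{Q} = \frac{18}{Q}$)
$\left(E{\left(7,-12 \right)} + b\right)^{2} = \left(\frac{18}{7} + \frac{116}{5}\right)^{2} = \left(\frac{902}{35}\right)^{2} = \frac{813604}{1225}$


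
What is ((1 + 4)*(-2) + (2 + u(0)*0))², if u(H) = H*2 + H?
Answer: 64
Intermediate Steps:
u(H) = 3*H (u(H) = 2*H + H = 3*H)
((1 + 4)*(-2) + (2 + u(0)*0))² = ((1 + 4)*(-2) + (2 + (3*0)*0))² = (5*(-2) + (2 + 0*0))² = (-10 + (2 + 0))² = (-10 + 2)² = (-8)² = 64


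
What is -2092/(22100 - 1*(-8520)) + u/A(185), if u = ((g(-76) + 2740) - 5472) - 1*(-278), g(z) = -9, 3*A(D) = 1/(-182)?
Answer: 10294428167/7655 ≈ 1.3448e+6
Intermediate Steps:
A(D) = -1/546 (A(D) = (1/3)/(-182) = (1/3)*(-1/182) = -1/546)
u = -2463 (u = ((-9 + 2740) - 5472) - 1*(-278) = (2731 - 5472) + 278 = -2741 + 278 = -2463)
-2092/(22100 - 1*(-8520)) + u/A(185) = -2092/(22100 - 1*(-8520)) - 2463/(-1/546) = -2092/(22100 + 8520) - 2463*(-546) = -2092/30620 + 1344798 = -2092*1/30620 + 1344798 = -523/7655 + 1344798 = 10294428167/7655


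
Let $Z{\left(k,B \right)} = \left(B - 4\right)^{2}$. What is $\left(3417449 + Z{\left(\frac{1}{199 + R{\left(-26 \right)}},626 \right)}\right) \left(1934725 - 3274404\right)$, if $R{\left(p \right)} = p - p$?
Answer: $-5096585029107$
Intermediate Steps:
$R{\left(p \right)} = 0$
$Z{\left(k,B \right)} = \left(-4 + B\right)^{2}$
$\left(3417449 + Z{\left(\frac{1}{199 + R{\left(-26 \right)}},626 \right)}\right) \left(1934725 - 3274404\right) = \left(3417449 + \left(-4 + 626\right)^{2}\right) \left(1934725 - 3274404\right) = \left(3417449 + 622^{2}\right) \left(-1339679\right) = \left(3417449 + 386884\right) \left(-1339679\right) = 3804333 \left(-1339679\right) = -5096585029107$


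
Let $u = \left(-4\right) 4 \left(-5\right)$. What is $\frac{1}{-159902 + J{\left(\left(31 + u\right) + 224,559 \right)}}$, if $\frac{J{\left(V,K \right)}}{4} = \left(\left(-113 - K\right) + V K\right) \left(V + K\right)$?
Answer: $\frac{1}{667096666} \approx 1.499 \cdot 10^{-9}$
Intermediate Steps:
$u = 80$ ($u = \left(-16\right) \left(-5\right) = 80$)
$J{\left(V,K \right)} = 4 \left(K + V\right) \left(-113 - K + K V\right)$ ($J{\left(V,K \right)} = 4 \left(\left(-113 - K\right) + V K\right) \left(V + K\right) = 4 \left(\left(-113 - K\right) + K V\right) \left(K + V\right) = 4 \left(-113 - K + K V\right) \left(K + V\right) = 4 \left(K + V\right) \left(-113 - K + K V\right)$)
$\frac{1}{-159902 + J{\left(\left(31 + u\right) + 224,559 \right)}} = \frac{1}{-159902 - \left(252668 + 1249924 - 2236 \left(\left(31 + 80\right) + 224\right)^{2} + 2688 \left(\left(31 + 80\right) + 224\right) - 4 \left(\left(31 + 80\right) + 224\right) 559^{2}\right)} = \frac{1}{-159902 - \left(1502592 - 2236 \left(111 + 224\right)^{2} + 2688 \left(111 + 224\right) - 4 \left(111 + 224\right) 312481\right)} = \frac{1}{-159902 - \left(1654012 - 418724540 - 250935100 + 749060\right)} = \frac{1}{-159902 - \left(-416321468 - 250935100\right)} = \frac{1}{-159902 - -667256568} = \frac{1}{-159902 + 667256568} = \frac{1}{667096666}$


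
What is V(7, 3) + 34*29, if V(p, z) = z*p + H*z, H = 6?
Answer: 1025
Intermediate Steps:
V(p, z) = 6*z + p*z (V(p, z) = z*p + 6*z = p*z + 6*z = 6*z + p*z)
V(7, 3) + 34*29 = 3*(6 + 7) + 34*29 = 3*13 + 986 = 39 + 986 = 1025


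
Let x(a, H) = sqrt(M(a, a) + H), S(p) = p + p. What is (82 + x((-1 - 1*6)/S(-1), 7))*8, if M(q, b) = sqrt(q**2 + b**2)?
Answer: 656 + 4*sqrt(28 + 14*sqrt(2)) ≈ 683.65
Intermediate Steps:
M(q, b) = sqrt(b**2 + q**2)
S(p) = 2*p
x(a, H) = sqrt(H + sqrt(2)*sqrt(a**2)) (x(a, H) = sqrt(sqrt(a**2 + a**2) + H) = sqrt(sqrt(2*a**2) + H) = sqrt(sqrt(2)*sqrt(a**2) + H) = sqrt(H + sqrt(2)*sqrt(a**2)))
(82 + x((-1 - 1*6)/S(-1), 7))*8 = (82 + sqrt(7 + sqrt(2)*sqrt(((-1 - 1*6)/((2*(-1))))**2)))*8 = (82 + sqrt(7 + sqrt(2)*sqrt(((-1 - 6)/(-2))**2)))*8 = (82 + sqrt(7 + sqrt(2)*sqrt((-7*(-1/2))**2)))*8 = (82 + sqrt(7 + sqrt(2)*sqrt((7/2)**2)))*8 = (82 + sqrt(7 + sqrt(2)*sqrt(49/4)))*8 = (82 + sqrt(7 + sqrt(2)*(7/2)))*8 = (82 + sqrt(7 + 7*sqrt(2)/2))*8 = 656 + 8*sqrt(7 + 7*sqrt(2)/2)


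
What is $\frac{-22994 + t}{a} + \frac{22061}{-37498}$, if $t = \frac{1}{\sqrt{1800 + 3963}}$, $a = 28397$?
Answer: $- \frac{1488695229}{1064830706} + \frac{\sqrt{5763}}{163651911} \approx -1.3981$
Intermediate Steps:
$t = \frac{\sqrt{5763}}{5763}$ ($t = \frac{1}{\sqrt{5763}} = \frac{\sqrt{5763}}{5763} \approx 0.013173$)
$\frac{-22994 + t}{a} + \frac{22061}{-37498} = \frac{-22994 + \frac{\sqrt{5763}}{5763}}{28397} + \frac{22061}{-37498} = \left(-22994 + \frac{\sqrt{5763}}{5763}\right) \frac{1}{28397} + 22061 \left(- \frac{1}{37498}\right) = \left(- \frac{22994}{28397} + \frac{\sqrt{5763}}{163651911}\right) - \frac{22061}{37498} = - \frac{1488695229}{1064830706} + \frac{\sqrt{5763}}{163651911}$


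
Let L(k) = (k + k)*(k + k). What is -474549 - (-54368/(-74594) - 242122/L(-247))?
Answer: -8743426650867/18424718 ≈ -4.7455e+5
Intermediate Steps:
L(k) = 4*k**2 (L(k) = (2*k)*(2*k) = 4*k**2)
-474549 - (-54368/(-74594) - 242122/L(-247)) = -474549 - (-54368/(-74594) - 242122/(4*(-247)**2)) = -474549 - (-54368*(-1/74594) - 242122/(4*61009)) = -474549 - (27184/37297 - 242122/244036) = -474549 - (27184/37297 - 242122*1/244036) = -474549 - (27184/37297 - 121061/122018) = -474549 - 1*(-4851315/18424718) = -474549 + 4851315/18424718 = -8743426650867/18424718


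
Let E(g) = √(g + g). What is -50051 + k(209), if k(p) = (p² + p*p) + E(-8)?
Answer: 37311 + 4*I ≈ 37311.0 + 4.0*I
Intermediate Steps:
E(g) = √2*√g (E(g) = √(2*g) = √2*√g)
k(p) = 2*p² + 4*I (k(p) = (p² + p*p) + √2*√(-8) = (p² + p²) + √2*(2*I*√2) = 2*p² + 4*I)
-50051 + k(209) = -50051 + (2*209² + 4*I) = -50051 + (2*43681 + 4*I) = -50051 + (87362 + 4*I) = 37311 + 4*I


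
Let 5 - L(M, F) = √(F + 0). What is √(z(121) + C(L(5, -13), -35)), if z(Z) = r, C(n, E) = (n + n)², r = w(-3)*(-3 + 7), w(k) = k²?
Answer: 2*√(21 - 10*I*√13) ≈ 11.2 - 6.4382*I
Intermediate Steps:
r = 36 (r = (-3)²*(-3 + 7) = 9*4 = 36)
L(M, F) = 5 - √F (L(M, F) = 5 - √(F + 0) = 5 - √F)
C(n, E) = 4*n² (C(n, E) = (2*n)² = 4*n²)
z(Z) = 36
√(z(121) + C(L(5, -13), -35)) = √(36 + 4*(5 - √(-13))²) = √(36 + 4*(5 - I*√13)²)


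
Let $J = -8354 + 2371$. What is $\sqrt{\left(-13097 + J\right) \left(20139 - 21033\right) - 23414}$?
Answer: $\sqrt{17034106} \approx 4127.2$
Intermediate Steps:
$J = -5983$
$\sqrt{\left(-13097 + J\right) \left(20139 - 21033\right) - 23414} = \sqrt{\left(-13097 - 5983\right) \left(20139 - 21033\right) - 23414} = \sqrt{\left(-19080\right) \left(-894\right) - 23414} = \sqrt{17057520 - 23414} = \sqrt{17034106}$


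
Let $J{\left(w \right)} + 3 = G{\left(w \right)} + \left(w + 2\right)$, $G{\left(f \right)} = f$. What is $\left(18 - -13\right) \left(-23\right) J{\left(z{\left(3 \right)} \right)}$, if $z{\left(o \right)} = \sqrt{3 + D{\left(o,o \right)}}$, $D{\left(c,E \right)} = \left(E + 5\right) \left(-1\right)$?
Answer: $713 - 1426 i \sqrt{5} \approx 713.0 - 3188.6 i$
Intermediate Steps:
$D{\left(c,E \right)} = -5 - E$ ($D{\left(c,E \right)} = \left(5 + E\right) \left(-1\right) = -5 - E$)
$z{\left(o \right)} = \sqrt{-2 - o}$ ($z{\left(o \right)} = \sqrt{3 - \left(5 + o\right)} = \sqrt{-2 - o}$)
$J{\left(w \right)} = -1 + 2 w$ ($J{\left(w \right)} = -3 + \left(w + \left(w + 2\right)\right) = -3 + \left(w + \left(2 + w\right)\right) = -3 + \left(2 + 2 w\right) = -1 + 2 w$)
$\left(18 - -13\right) \left(-23\right) J{\left(z{\left(3 \right)} \right)} = \left(18 - -13\right) \left(-23\right) \left(-1 + 2 \sqrt{-2 - 3}\right) = \left(18 + 13\right) \left(-23\right) \left(-1 + 2 \sqrt{-2 - 3}\right) = 31 \left(-23\right) \left(-1 + 2 \sqrt{-5}\right) = - 713 \left(-1 + 2 i \sqrt{5}\right) = 713 - 1426 i \sqrt{5}$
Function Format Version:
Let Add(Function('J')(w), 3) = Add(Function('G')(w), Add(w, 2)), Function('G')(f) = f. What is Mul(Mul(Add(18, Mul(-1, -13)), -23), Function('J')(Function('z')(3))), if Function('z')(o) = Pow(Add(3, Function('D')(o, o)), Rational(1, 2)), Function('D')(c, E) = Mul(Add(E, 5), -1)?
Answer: Add(713, Mul(-1426, I, Pow(5, Rational(1, 2)))) ≈ Add(713.00, Mul(-3188.6, I))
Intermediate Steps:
Function('D')(c, E) = Add(-5, Mul(-1, E)) (Function('D')(c, E) = Mul(Add(5, E), -1) = Add(-5, Mul(-1, E)))
Function('z')(o) = Pow(Add(-2, Mul(-1, o)), Rational(1, 2)) (Function('z')(o) = Pow(Add(3, Add(-5, Mul(-1, o))), Rational(1, 2)) = Pow(Add(-2, Mul(-1, o)), Rational(1, 2)))
Function('J')(w) = Add(-1, Mul(2, w)) (Function('J')(w) = Add(-3, Add(w, Add(w, 2))) = Add(-3, Add(w, Add(2, w))) = Add(-3, Add(2, Mul(2, w))) = Add(-1, Mul(2, w)))
Mul(Mul(Add(18, Mul(-1, -13)), -23), Function('J')(Function('z')(3))) = Mul(Mul(Add(18, Mul(-1, -13)), -23), Add(-1, Mul(2, Pow(Add(-2, Mul(-1, 3)), Rational(1, 2))))) = Mul(Mul(Add(18, 13), -23), Add(-1, Mul(2, Pow(Add(-2, -3), Rational(1, 2))))) = Mul(Mul(31, -23), Add(-1, Mul(2, Pow(-5, Rational(1, 2))))) = Mul(-713, Add(-1, Mul(2, Mul(I, Pow(5, Rational(1, 2)))))) = Mul(-713, Add(-1, Mul(2, I, Pow(5, Rational(1, 2))))) = Add(713, Mul(-1426, I, Pow(5, Rational(1, 2))))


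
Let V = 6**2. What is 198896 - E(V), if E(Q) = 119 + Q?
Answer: 198741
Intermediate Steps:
V = 36
198896 - E(V) = 198896 - (119 + 36) = 198896 - 1*155 = 198896 - 155 = 198741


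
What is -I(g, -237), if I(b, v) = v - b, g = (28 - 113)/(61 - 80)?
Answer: 4588/19 ≈ 241.47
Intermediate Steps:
g = 85/19 (g = -85/(-19) = -85*(-1/19) = 85/19 ≈ 4.4737)
-I(g, -237) = -(-237 - 1*85/19) = -(-237 - 85/19) = -1*(-4588/19) = 4588/19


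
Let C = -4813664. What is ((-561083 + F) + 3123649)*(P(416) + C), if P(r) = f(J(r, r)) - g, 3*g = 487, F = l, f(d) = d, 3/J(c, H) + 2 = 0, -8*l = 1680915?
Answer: -543566261231771/48 ≈ -1.1324e+13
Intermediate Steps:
l = -1680915/8 (l = -⅛*1680915 = -1680915/8 ≈ -2.1011e+5)
J(c, H) = -3/2 (J(c, H) = 3/(-2 + 0) = 3/(-2) = 3*(-½) = -3/2)
F = -1680915/8 ≈ -2.1011e+5
g = 487/3 (g = (⅓)*487 = 487/3 ≈ 162.33)
P(r) = -983/6 (P(r) = -3/2 - 1*487/3 = -3/2 - 487/3 = -983/6)
((-561083 + F) + 3123649)*(P(416) + C) = ((-561083 - 1680915/8) + 3123649)*(-983/6 - 4813664) = (-6169579/8 + 3123649)*(-28882967/6) = (18819613/8)*(-28882967/6) = -543566261231771/48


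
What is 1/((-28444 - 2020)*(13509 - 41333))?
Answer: 1/847630336 ≈ 1.1798e-9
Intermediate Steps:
1/((-28444 - 2020)*(13509 - 41333)) = 1/(-30464*(-27824)) = 1/847630336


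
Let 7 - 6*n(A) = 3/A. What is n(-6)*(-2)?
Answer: -5/2 ≈ -2.5000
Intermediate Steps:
n(A) = 7/6 - 1/(2*A)
n(-6)*(-2) = ((⅙)*(-3 + 7*(-6))/(-6))*(-2) = ((⅙)*(-⅙)*(-3 - 42))*(-2) = ((⅙)*(-⅙)*(-45))*(-2) = (5/4)*(-2) = -5/2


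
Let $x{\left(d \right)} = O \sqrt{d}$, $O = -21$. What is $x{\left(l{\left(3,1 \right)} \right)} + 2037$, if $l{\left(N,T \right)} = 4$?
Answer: $1995$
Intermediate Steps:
$x{\left(d \right)} = - 21 \sqrt{d}$
$x{\left(l{\left(3,1 \right)} \right)} + 2037 = - 21 \sqrt{4} + 2037 = \left(-21\right) 2 + 2037 = -42 + 2037 = 1995$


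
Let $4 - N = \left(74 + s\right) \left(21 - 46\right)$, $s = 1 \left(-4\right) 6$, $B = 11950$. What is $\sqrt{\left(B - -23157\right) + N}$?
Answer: $\sqrt{36361} \approx 190.69$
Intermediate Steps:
$s = -24$ ($s = \left(-4\right) 6 = -24$)
$N = 1254$ ($N = 4 - \left(74 - 24\right) \left(21 - 46\right) = 4 - 50 \left(-25\right) = 4 - -1250 = 4 + 1250 = 1254$)
$\sqrt{\left(B - -23157\right) + N} = \sqrt{\left(11950 - -23157\right) + 1254} = \sqrt{\left(11950 + 23157\right) + 1254} = \sqrt{35107 + 1254} = \sqrt{36361}$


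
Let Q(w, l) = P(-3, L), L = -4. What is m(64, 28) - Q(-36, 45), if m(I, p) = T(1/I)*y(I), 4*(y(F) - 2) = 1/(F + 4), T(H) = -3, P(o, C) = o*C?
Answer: -4899/272 ≈ -18.011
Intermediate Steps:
P(o, C) = C*o
Q(w, l) = 12 (Q(w, l) = -4*(-3) = 12)
y(F) = 2 + 1/(4*(4 + F)) (y(F) = 2 + 1/(4*(F + 4)) = 2 + 1/(4*(4 + F)))
m(I, p) = -3*(33 + 8*I)/(4*(4 + I))
m(64, 28) - Q(-36, 45) = 3*(-33 - 8*64)/(4*(4 + 64)) - 1*12 = (3/4)*(-33 - 512)/68 - 12 = (3/4)*(1/68)*(-545) - 12 = -1635/272 - 12 = -4899/272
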